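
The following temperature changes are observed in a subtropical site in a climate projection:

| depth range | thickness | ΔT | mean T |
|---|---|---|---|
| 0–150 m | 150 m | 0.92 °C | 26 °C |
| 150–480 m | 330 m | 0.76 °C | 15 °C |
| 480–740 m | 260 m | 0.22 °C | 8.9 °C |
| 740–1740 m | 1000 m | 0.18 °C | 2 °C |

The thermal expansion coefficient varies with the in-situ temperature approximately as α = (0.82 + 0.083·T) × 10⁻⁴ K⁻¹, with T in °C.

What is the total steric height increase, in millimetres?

Layer 1: α = (0.82 + 0.083×26)×10⁻⁴ = 2.978×10⁻⁴ K⁻¹
Layer 2: α = (0.82 + 0.083×15)×10⁻⁴ = 2.065×10⁻⁴ K⁻¹
Layer 3: α = (0.82 + 0.083×8.9)×10⁻⁴ = 1.5587×10⁻⁴ K⁻¹
Layer 4: α = (0.82 + 0.083×2)×10⁻⁴ = 0.986×10⁻⁴ K⁻¹
0–150 m: 150 × 2.978×10⁻⁴ × 0.92 = 0.0410964 m
150–480 m: 330 × 0.76 × 2.065×10⁻⁴ = 0.0517902 m
1.5587×10⁻⁴ × 260 × 0.22 = 0.008915764 m
Layer 4: 1000 × 0.18 × 0.986×10⁻⁴ = 0.017748 m
Δh = 0.0410964 + 0.0517902 + 0.008915764 + 0.017748 = 0.119550364 m

120 mm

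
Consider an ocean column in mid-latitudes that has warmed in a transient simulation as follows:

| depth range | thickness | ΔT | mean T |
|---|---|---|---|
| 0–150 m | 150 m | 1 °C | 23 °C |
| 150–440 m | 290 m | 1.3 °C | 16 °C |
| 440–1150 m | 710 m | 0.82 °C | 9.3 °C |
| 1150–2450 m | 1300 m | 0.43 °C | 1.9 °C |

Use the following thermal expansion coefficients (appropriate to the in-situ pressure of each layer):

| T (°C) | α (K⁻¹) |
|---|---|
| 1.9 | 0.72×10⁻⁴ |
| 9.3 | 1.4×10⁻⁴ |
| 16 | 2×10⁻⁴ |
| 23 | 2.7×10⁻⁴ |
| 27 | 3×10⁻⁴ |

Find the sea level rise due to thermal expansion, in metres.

0.238 m of thermosteric rise

Layer 1 at 23 °C → α = 2.7×10⁻⁴ K⁻¹
Layer 2 at 16 °C → α = 2×10⁻⁴ K⁻¹
Layer 3 at 9.3 °C → α = 1.4×10⁻⁴ K⁻¹
Layer 4 at 1.9 °C → α = 0.72×10⁻⁴ K⁻¹
1 × 150 × 2.7×10⁻⁴ = 0.04050 m
Layer 2: 1.3 × 2×10⁻⁴ × 290 = 0.07540 m
1.4×10⁻⁴ × 710 × 0.82 = 0.081508 m
1150–2450 m: 0.43 × 0.72×10⁻⁴ × 1300 = 0.040248 m
Δh = 0.04050 + 0.07540 + 0.081508 + 0.040248 = 0.237656 m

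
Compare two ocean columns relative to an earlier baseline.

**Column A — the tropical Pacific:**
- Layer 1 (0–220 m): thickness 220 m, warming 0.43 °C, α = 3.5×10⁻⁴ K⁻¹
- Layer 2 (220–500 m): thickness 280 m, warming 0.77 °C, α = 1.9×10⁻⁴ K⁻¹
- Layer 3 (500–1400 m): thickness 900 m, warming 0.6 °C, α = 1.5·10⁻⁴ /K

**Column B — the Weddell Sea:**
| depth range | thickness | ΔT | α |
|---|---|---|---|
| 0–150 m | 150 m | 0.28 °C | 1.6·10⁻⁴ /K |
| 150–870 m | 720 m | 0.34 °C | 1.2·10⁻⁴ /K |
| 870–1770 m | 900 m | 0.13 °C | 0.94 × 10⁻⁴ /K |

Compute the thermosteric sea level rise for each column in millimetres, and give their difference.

Δh_A ≈ 155 mm, Δh_B ≈ 47.1 mm; difference ≈ 108 mm

A Layer 1: 0.43 × 220 × 3.5×10⁻⁴ = 0.03311 m
A 220–500 m: 0.77 × 280 × 1.9×10⁻⁴ = 0.040964 m
A Layer 3: 0.6 × 900 × 1.5×10⁻⁴ = 0.08100 m
A total: 0.155074 m
B 0–150 m: 1.6×10⁻⁴ × 0.28 × 150 = 0.00672 m
B 720 × 0.34 × 1.2×10⁻⁴ = 0.029376 m
B 870–1770 m: 0.94×10⁻⁴ × 0.13 × 900 = 0.010998 m
B total: 0.047094 m
Difference: 0.155074 − 0.047094 = 0.10798 m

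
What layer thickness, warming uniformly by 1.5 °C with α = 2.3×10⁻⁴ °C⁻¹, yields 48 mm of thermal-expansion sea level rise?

H = Δh/(αΔT) = 0.048 / (2.3×10⁻⁴ × 1.5) ≈ 139.1 m

H ≈ 139 m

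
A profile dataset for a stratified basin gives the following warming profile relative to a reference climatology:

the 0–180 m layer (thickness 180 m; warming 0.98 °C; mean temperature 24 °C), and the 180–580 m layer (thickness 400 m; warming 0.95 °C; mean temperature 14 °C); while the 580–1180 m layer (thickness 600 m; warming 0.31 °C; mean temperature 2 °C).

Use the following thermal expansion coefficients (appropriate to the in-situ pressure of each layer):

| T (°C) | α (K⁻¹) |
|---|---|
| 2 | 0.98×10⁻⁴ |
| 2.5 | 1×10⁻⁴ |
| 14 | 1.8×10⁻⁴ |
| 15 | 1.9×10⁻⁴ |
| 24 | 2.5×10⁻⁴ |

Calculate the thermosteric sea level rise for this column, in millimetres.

131 mm of thermosteric rise

Layer 1 at 24 °C → α = 2.5×10⁻⁴ K⁻¹
Layer 2 at 14 °C → α = 1.8×10⁻⁴ K⁻¹
Layer 3 at 2 °C → α = 0.98×10⁻⁴ K⁻¹
0.98 × 2.5×10⁻⁴ × 180 = 0.04410 m
Layer 2: 1.8×10⁻⁴ × 0.95 × 400 = 0.06840 m
Layer 3: 0.98×10⁻⁴ × 0.31 × 600 = 0.018228 m
Δh = 0.04410 + 0.06840 + 0.018228 = 0.130728 m ≈ 131 mm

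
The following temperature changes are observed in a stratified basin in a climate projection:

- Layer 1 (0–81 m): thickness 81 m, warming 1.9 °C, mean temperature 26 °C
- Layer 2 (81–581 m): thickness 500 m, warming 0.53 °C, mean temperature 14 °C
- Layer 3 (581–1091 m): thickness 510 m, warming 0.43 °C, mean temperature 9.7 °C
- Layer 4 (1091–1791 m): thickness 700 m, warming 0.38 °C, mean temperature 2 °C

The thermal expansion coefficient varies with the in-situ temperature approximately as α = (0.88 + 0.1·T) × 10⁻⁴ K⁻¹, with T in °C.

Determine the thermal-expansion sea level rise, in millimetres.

Layer 1: α = (0.88 + 0.1×26)×10⁻⁴ = 3.48×10⁻⁴ K⁻¹
Layer 2: α = (0.88 + 0.1×14)×10⁻⁴ = 2.28×10⁻⁴ K⁻¹
Layer 3: α = (0.88 + 0.1×9.7)×10⁻⁴ = 1.85×10⁻⁴ K⁻¹
Layer 4: α = (0.88 + 0.1×2)×10⁻⁴ = 1.08×10⁻⁴ K⁻¹
0–81 m: 81 × 1.9 × 3.48×10⁻⁴ = 0.0535572 m
2.28×10⁻⁴ × 500 × 0.53 = 0.06042 m
Layer 3: 0.43 × 510 × 1.85×10⁻⁴ = 0.0405705 m
0.38 × 1.08×10⁻⁴ × 700 = 0.028728 m
Δh = 0.0535572 + 0.06042 + 0.0405705 + 0.028728 = 0.1832757 m

Δh = 180 mm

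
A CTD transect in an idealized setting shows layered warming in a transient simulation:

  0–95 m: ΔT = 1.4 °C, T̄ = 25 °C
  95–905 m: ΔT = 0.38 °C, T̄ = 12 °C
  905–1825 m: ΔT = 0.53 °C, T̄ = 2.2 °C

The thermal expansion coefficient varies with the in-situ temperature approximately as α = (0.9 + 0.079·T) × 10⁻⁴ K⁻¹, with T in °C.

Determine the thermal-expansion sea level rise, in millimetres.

Δh = 147 mm

Layer 1: α = (0.9 + 0.079×25)×10⁻⁴ = 2.875×10⁻⁴ K⁻¹
Layer 2: α = (0.9 + 0.079×12)×10⁻⁴ = 1.848×10⁻⁴ K⁻¹
Layer 3: α = (0.9 + 0.079×2.2)×10⁻⁴ = 1.0738×10⁻⁴ K⁻¹
0–95 m: 1.4 × 95 × 2.875×10⁻⁴ = 0.0382375 m
Layer 2: 810 × 1.848×10⁻⁴ × 0.38 = 0.05688144 m
Layer 3: 1.0738×10⁻⁴ × 0.53 × 920 = 0.052358488 m
Δh = 0.0382375 + 0.05688144 + 0.052358488 = 0.147477428 m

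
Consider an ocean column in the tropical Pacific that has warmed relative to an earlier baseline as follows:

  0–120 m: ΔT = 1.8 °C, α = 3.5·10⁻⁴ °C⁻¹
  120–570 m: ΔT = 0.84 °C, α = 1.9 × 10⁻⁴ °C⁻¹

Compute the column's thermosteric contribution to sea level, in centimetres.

15 cm of thermosteric rise

0–120 m: 1.8 × 120 × 3.5×10⁻⁴ = 0.07560 m
120–570 m: 0.84 × 1.9×10⁻⁴ × 450 = 0.07182 m
Δh = 0.07560 + 0.07182 = 0.14742 m ≈ 15 cm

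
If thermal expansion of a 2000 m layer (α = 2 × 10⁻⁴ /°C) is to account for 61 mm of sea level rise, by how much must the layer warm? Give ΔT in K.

0.153 K

ΔT = Δh/(αH) = 0.061 / (2×10⁻⁴ × 2000) = 0.1525 K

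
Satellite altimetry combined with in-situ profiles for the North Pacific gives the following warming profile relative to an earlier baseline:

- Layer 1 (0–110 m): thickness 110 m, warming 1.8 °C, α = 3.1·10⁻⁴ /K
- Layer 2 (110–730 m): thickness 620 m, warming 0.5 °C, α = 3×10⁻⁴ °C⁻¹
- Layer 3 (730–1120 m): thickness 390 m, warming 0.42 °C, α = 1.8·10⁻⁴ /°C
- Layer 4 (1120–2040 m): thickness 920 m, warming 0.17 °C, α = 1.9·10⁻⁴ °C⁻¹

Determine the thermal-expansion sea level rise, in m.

0.214 m of thermosteric rise

0–110 m: 3.1×10⁻⁴ × 110 × 1.8 = 0.06138 m
Layer 2: 0.5 × 3×10⁻⁴ × 620 = 0.09300 m
390 × 1.8×10⁻⁴ × 0.42 = 0.029484 m
0.17 × 1.9×10⁻⁴ × 920 = 0.029716 m
Δh = 0.06138 + 0.09300 + 0.029484 + 0.029716 = 0.21358 m ≈ 0.214 m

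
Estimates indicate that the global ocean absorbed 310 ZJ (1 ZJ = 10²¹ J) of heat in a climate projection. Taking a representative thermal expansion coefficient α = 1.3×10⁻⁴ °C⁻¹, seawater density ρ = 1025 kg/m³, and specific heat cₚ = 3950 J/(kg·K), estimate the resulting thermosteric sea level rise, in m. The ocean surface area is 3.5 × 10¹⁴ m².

Per unit area: Q = 310×10²¹ / (3.5×10¹⁴) ≈ 8.857×10⁸ J/m²
Δh = αQ/(ρcₚ) = 1.3×10⁻⁴ × 8.857×10⁸ / (1025 × 3950) ≈ 0.028439 m

Δh = 0.0284 m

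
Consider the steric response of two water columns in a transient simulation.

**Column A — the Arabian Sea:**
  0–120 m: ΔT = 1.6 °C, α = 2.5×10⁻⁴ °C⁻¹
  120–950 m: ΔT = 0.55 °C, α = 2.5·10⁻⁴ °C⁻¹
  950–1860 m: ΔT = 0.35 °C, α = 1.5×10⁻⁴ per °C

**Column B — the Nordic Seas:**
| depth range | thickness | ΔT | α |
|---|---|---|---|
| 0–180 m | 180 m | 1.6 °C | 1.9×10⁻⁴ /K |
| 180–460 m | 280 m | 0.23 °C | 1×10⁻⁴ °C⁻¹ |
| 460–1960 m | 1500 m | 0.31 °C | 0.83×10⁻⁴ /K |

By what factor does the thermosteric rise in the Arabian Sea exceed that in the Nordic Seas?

2.1

A 1.6 × 2.5×10⁻⁴ × 120 = 0.04800 m
A 120–950 m: 0.55 × 2.5×10⁻⁴ × 830 = 0.114125 m
A 950–1860 m: 1.5×10⁻⁴ × 910 × 0.35 = 0.047775 m
A total: 0.20990 m
B 0–180 m: 180 × 1.9×10⁻⁴ × 1.6 = 0.05472 m
B 1×10⁻⁴ × 0.23 × 280 = 0.00644 m
B Layer 3: 0.31 × 1500 × 0.83×10⁻⁴ = 0.038595 m
B total: 0.099755 m
Ratio: 0.20990 / 0.099755 ≈ 2.104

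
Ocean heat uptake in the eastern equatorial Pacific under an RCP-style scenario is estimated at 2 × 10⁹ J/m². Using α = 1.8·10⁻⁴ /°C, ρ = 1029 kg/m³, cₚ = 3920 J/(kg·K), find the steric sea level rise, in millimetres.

Δh = 89 mm

Δh = αQ/(ρcₚ) = 1.8×10⁻⁴ × 2×10⁹ / (1029 × 3920) ≈ 0.089249 m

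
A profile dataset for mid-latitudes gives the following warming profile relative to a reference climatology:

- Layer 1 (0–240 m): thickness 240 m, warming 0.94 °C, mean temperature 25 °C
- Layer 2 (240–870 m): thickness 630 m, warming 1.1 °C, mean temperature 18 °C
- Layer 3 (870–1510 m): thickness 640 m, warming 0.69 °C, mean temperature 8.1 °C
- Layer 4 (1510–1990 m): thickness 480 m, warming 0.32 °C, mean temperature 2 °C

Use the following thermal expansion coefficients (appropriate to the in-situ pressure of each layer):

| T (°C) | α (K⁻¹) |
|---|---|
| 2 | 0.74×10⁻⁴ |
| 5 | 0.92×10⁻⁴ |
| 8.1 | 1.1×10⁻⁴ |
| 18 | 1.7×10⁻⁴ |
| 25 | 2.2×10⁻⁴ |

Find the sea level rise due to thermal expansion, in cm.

22.7 cm of thermosteric rise

Layer 1 at 25 °C → α = 2.2×10⁻⁴ K⁻¹
Layer 2 at 18 °C → α = 1.7×10⁻⁴ K⁻¹
Layer 3 at 8.1 °C → α = 1.1×10⁻⁴ K⁻¹
Layer 4 at 2 °C → α = 0.74×10⁻⁴ K⁻¹
240 × 0.94 × 2.2×10⁻⁴ = 0.049632 m
1.1 × 1.7×10⁻⁴ × 630 = 0.11781 m
0.69 × 1.1×10⁻⁴ × 640 = 0.048576 m
Layer 4: 0.32 × 0.74×10⁻⁴ × 480 = 0.0113664 m
Δh = 0.049632 + 0.11781 + 0.048576 + 0.0113664 = 0.2273844 m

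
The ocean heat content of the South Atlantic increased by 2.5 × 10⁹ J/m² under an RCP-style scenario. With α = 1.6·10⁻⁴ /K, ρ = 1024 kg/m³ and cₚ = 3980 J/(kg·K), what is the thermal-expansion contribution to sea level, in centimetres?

9.8 cm of thermosteric rise

Δh = αQ/(ρcₚ) = 1.6×10⁻⁴ × 2.5×10⁹ / (1024 × 3980) ≈ 0.098147 m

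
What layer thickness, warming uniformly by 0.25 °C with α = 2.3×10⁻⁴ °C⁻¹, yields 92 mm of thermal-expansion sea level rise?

1600 m

H = Δh/(αΔT) = 0.092 / (2.3×10⁻⁴ × 0.25) = 1600 m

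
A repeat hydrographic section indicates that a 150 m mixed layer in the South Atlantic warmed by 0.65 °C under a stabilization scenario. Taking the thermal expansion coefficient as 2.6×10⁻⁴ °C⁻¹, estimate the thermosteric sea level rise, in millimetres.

Δh = αΔT·H = 2.6×10⁻⁴ × 0.65 × 150 = 0.02535 m

Δh ≈ 25.4 mm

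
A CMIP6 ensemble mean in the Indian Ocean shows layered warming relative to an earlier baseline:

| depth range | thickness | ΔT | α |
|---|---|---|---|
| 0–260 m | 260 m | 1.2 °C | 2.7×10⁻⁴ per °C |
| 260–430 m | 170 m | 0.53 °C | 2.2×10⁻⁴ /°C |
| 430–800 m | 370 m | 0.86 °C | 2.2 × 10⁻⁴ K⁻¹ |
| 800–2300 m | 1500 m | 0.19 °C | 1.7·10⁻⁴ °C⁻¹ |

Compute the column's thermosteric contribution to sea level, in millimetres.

Δh = 223 mm

Layer 1: 260 × 2.7×10⁻⁴ × 1.2 = 0.08424 m
Layer 2: 0.53 × 170 × 2.2×10⁻⁴ = 0.019822 m
430–800 m: 2.2×10⁻⁴ × 0.86 × 370 = 0.070004 m
1500 × 1.7×10⁻⁴ × 0.19 = 0.04845 m
Δh = 0.08424 + 0.019822 + 0.070004 + 0.04845 = 0.222516 m ≈ 223 mm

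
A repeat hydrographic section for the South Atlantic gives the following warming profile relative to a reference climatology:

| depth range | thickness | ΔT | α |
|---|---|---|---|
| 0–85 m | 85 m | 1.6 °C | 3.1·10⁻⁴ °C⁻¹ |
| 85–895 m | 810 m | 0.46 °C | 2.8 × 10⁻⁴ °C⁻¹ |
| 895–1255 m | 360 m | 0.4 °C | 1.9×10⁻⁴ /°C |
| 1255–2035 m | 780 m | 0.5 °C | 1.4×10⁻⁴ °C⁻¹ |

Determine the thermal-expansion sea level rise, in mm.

1.6 × 85 × 3.1×10⁻⁴ = 0.04216 m
Layer 2: 0.46 × 2.8×10⁻⁴ × 810 = 0.104328 m
895–1255 m: 360 × 1.9×10⁻⁴ × 0.4 = 0.02736 m
0.5 × 1.4×10⁻⁴ × 780 = 0.05460 m
Δh = 0.04216 + 0.104328 + 0.02736 + 0.05460 = 0.228448 m

Δh ≈ 230 mm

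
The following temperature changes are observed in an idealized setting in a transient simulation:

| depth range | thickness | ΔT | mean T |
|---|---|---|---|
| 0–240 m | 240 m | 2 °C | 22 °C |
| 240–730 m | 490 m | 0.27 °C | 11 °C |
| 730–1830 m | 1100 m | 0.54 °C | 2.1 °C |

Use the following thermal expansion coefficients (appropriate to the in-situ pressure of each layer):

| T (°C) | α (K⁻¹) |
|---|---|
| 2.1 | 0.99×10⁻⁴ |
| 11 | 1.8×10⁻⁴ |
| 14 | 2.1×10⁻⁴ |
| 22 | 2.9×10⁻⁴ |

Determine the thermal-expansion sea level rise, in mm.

222 mm of thermosteric rise

Layer 1 at 22 °C → α = 2.9×10⁻⁴ K⁻¹
Layer 2 at 11 °C → α = 1.8×10⁻⁴ K⁻¹
Layer 3 at 2.1 °C → α = 0.99×10⁻⁴ K⁻¹
Layer 1: 240 × 2 × 2.9×10⁻⁴ = 0.13920 m
490 × 0.27 × 1.8×10⁻⁴ = 0.023814 m
Layer 3: 1100 × 0.54 × 0.99×10⁻⁴ = 0.058806 m
Δh = 0.13920 + 0.023814 + 0.058806 = 0.22182 m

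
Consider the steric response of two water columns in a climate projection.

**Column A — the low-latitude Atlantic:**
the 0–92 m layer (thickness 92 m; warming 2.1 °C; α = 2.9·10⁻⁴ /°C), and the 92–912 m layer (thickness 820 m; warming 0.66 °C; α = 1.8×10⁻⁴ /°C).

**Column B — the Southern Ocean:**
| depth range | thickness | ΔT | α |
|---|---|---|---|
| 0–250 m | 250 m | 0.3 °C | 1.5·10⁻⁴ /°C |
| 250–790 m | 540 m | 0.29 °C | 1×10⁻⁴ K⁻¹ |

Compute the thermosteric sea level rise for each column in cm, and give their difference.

A 0–92 m: 92 × 2.9×10⁻⁴ × 2.1 = 0.056028 m
A Layer 2: 820 × 0.66 × 1.8×10⁻⁴ = 0.097416 m
A total: 0.153444 m
B Layer 1: 1.5×10⁻⁴ × 250 × 0.3 = 0.01125 m
B Layer 2: 540 × 0.29 × 1×10⁻⁴ = 0.01566 m
B total: 0.02691 m
Difference: 0.153444 − 0.02691 = 0.126534 m

Δh_A ≈ 15.3 cm, Δh_B ≈ 2.69 cm; difference ≈ 12.7 cm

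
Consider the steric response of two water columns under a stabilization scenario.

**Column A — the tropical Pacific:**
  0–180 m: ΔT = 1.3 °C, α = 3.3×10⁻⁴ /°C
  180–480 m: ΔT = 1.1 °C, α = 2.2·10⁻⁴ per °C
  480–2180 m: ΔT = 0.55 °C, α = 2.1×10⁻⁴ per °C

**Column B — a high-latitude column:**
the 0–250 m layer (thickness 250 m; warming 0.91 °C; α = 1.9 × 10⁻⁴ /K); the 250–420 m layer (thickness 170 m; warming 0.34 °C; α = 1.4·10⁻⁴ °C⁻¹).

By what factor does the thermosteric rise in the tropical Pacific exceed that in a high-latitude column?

A 180 × 1.3 × 3.3×10⁻⁴ = 0.07722 m
A Layer 2: 300 × 2.2×10⁻⁴ × 1.1 = 0.07260 m
A 480–2180 m: 2.1×10⁻⁴ × 0.55 × 1700 = 0.19635 m
A total: 0.34617 m
B Layer 1: 250 × 1.9×10⁻⁴ × 0.91 = 0.043225 m
B 250–420 m: 170 × 0.34 × 1.4×10⁻⁴ = 0.008092 m
B total: 0.051317 m
Ratio: 0.34617 / 0.051317 ≈ 6.746

a factor of 6.75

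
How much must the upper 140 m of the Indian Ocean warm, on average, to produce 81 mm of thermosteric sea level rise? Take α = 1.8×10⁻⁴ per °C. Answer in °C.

3.21 °C

ΔT = Δh/(αH) = 0.081 / (1.8×10⁻⁴ × 140) ≈ 3.214 °C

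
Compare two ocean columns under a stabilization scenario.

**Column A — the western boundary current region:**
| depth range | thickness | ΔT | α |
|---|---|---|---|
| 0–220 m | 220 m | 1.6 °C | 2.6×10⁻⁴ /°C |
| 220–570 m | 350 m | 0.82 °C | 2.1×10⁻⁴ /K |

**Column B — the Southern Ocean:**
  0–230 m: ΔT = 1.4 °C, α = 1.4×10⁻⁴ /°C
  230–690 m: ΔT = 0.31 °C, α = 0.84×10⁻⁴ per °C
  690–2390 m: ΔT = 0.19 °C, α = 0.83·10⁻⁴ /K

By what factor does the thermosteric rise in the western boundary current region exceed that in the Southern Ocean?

A Layer 1: 1.6 × 2.6×10⁻⁴ × 220 = 0.09152 m
A Layer 2: 2.1×10⁻⁴ × 350 × 0.82 = 0.06027 m
A total: 0.15179 m
B Layer 1: 1.4 × 230 × 1.4×10⁻⁴ = 0.04508 m
B 0.31 × 0.84×10⁻⁴ × 460 = 0.0119784 m
B Layer 3: 0.19 × 1700 × 0.83×10⁻⁴ = 0.026809 m
B total: 0.0838674 m
Ratio: 0.15179 / 0.0838674 ≈ 1.810

a factor of 1.81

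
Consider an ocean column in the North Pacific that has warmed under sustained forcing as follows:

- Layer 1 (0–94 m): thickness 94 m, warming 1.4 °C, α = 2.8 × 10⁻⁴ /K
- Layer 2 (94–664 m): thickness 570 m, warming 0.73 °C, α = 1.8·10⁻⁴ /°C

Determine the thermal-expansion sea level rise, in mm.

1.4 × 94 × 2.8×10⁻⁴ = 0.036848 m
Layer 2: 0.73 × 570 × 1.8×10⁻⁴ = 0.074898 m
Δh = 0.036848 + 0.074898 = 0.111746 m

112 mm of thermosteric rise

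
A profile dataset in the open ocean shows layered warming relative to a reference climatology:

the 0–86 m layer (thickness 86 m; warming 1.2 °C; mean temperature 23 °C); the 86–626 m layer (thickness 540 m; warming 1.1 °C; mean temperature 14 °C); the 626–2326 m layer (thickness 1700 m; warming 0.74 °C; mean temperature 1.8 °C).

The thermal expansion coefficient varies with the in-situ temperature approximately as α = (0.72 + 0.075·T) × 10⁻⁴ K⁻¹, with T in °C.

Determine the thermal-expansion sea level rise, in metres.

Δh ≈ 0.238 m

Layer 1: α = (0.72 + 0.075×23)×10⁻⁴ = 2.445×10⁻⁴ K⁻¹
Layer 2: α = (0.72 + 0.075×14)×10⁻⁴ = 1.77×10⁻⁴ K⁻¹
Layer 3: α = (0.72 + 0.075×1.8)×10⁻⁴ = 0.855×10⁻⁴ K⁻¹
1.2 × 2.445×10⁻⁴ × 86 = 0.0252324 m
86–626 m: 540 × 1.77×10⁻⁴ × 1.1 = 0.105138 m
Layer 3: 1700 × 0.74 × 0.855×10⁻⁴ = 0.107559 m
Δh = 0.0252324 + 0.105138 + 0.107559 = 0.2379294 m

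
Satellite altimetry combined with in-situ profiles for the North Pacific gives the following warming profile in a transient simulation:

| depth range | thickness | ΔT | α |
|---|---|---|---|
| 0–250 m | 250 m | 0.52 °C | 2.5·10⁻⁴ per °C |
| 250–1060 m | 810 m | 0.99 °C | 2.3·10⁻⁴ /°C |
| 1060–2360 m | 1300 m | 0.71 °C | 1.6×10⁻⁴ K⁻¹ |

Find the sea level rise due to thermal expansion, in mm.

2.5×10⁻⁴ × 250 × 0.52 = 0.03250 m
2.3×10⁻⁴ × 810 × 0.99 = 0.184437 m
Layer 3: 0.71 × 1300 × 1.6×10⁻⁴ = 0.14768 m
Δh = 0.03250 + 0.184437 + 0.14768 = 0.364617 m

Δh = 365 mm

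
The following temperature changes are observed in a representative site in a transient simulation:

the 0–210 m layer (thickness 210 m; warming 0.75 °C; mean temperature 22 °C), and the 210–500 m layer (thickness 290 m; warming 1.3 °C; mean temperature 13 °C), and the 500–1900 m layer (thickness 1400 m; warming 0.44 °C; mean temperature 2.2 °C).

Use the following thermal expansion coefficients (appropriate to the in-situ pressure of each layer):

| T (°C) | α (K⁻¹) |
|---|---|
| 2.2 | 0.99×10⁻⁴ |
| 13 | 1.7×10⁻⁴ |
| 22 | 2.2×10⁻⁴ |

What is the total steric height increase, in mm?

160 mm of thermosteric rise

Layer 1 at 22 °C → α = 2.2×10⁻⁴ K⁻¹
Layer 2 at 13 °C → α = 1.7×10⁻⁴ K⁻¹
Layer 3 at 2.2 °C → α = 0.99×10⁻⁴ K⁻¹
Layer 1: 210 × 0.75 × 2.2×10⁻⁴ = 0.03465 m
210–500 m: 1.3 × 290 × 1.7×10⁻⁴ = 0.06409 m
Layer 3: 1400 × 0.44 × 0.99×10⁻⁴ = 0.060984 m
Δh = 0.03465 + 0.06409 + 0.060984 = 0.159724 m ≈ 160 mm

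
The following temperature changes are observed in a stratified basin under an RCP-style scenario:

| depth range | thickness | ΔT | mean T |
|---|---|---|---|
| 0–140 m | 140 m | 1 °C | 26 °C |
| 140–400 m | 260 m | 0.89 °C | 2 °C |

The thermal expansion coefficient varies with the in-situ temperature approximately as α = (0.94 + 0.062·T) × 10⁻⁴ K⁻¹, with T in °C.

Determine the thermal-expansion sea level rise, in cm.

Layer 1: α = (0.94 + 0.062×26)×10⁻⁴ = 2.552×10⁻⁴ K⁻¹
Layer 2: α = (0.94 + 0.062×2)×10⁻⁴ = 1.064×10⁻⁴ K⁻¹
0–140 m: 140 × 2.552×10⁻⁴ × 1 = 0.035728 m
140–400 m: 1.064×10⁻⁴ × 260 × 0.89 = 0.02462096 m
Δh = 0.035728 + 0.02462096 = 0.06034896 m ≈ 6.03 cm

Δh = 6.03 cm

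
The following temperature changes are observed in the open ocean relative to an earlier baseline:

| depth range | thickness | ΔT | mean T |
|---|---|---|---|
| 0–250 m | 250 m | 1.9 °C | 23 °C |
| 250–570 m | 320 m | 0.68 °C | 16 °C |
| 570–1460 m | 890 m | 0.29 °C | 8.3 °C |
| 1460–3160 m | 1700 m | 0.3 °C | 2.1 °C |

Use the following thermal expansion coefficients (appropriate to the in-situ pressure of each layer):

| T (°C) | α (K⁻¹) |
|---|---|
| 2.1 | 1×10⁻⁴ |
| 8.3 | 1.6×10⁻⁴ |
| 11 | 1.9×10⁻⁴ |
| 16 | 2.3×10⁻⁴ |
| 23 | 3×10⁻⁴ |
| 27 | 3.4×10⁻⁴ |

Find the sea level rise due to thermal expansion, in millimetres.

Layer 1 at 23 °C → α = 3×10⁻⁴ K⁻¹
Layer 2 at 16 °C → α = 2.3×10⁻⁴ K⁻¹
Layer 3 at 8.3 °C → α = 1.6×10⁻⁴ K⁻¹
Layer 4 at 2.1 °C → α = 1×10⁻⁴ K⁻¹
Layer 1: 3×10⁻⁴ × 250 × 1.9 = 0.14250 m
Layer 2: 0.68 × 320 × 2.3×10⁻⁴ = 0.050048 m
570–1460 m: 890 × 1.6×10⁻⁴ × 0.29 = 0.041296 m
1×10⁻⁴ × 0.3 × 1700 = 0.05100 m
Δh = 0.14250 + 0.050048 + 0.041296 + 0.05100 = 0.284844 m ≈ 280 mm

Δh = 280 mm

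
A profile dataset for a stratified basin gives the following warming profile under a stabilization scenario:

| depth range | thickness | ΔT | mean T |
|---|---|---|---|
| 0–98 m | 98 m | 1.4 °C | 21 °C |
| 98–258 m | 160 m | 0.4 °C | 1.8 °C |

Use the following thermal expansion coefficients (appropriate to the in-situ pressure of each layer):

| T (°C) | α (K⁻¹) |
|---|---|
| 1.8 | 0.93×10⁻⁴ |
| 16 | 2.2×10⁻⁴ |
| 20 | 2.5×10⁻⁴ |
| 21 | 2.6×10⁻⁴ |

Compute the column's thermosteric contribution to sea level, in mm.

Layer 1 at 21 °C → α = 2.6×10⁻⁴ K⁻¹
Layer 2 at 1.8 °C → α = 0.93×10⁻⁴ K⁻¹
Layer 1: 98 × 2.6×10⁻⁴ × 1.4 = 0.035672 m
0.4 × 0.93×10⁻⁴ × 160 = 0.005952 m
Δh = 0.035672 + 0.005952 = 0.041624 m ≈ 41.6 mm

41.6 mm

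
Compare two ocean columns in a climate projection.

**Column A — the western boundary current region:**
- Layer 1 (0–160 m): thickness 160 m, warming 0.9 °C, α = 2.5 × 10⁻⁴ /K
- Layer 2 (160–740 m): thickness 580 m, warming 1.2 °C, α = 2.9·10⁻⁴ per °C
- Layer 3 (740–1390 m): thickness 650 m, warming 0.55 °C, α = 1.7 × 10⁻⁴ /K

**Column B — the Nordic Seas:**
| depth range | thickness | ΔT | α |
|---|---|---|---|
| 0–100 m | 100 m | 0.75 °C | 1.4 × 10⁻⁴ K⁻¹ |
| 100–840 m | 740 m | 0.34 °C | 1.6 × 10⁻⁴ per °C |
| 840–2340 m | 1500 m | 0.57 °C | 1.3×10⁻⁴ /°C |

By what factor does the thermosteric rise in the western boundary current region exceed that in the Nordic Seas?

A 0–160 m: 0.9 × 2.5×10⁻⁴ × 160 = 0.03600 m
A 2.9×10⁻⁴ × 1.2 × 580 = 0.20184 m
A 740–1390 m: 0.55 × 650 × 1.7×10⁻⁴ = 0.060775 m
A total: 0.298615 m
B 0–100 m: 0.75 × 1.4×10⁻⁴ × 100 = 0.01050 m
B 100–840 m: 1.6×10⁻⁴ × 0.34 × 740 = 0.040256 m
B 0.57 × 1.3×10⁻⁴ × 1500 = 0.11115 m
B total: 0.161906 m
Ratio: 0.298615 / 0.161906 ≈ 1.844

a factor of 1.84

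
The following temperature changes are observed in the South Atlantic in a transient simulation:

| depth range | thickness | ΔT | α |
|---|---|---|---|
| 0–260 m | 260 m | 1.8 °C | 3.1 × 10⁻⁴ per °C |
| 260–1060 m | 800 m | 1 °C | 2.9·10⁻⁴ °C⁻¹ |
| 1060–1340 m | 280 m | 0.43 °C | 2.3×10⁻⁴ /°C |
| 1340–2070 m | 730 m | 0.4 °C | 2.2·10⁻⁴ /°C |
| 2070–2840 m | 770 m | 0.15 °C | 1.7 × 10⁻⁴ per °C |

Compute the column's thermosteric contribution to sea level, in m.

0–260 m: 3.1×10⁻⁴ × 260 × 1.8 = 0.14508 m
260–1060 m: 2.9×10⁻⁴ × 1 × 800 = 0.23200 m
280 × 2.3×10⁻⁴ × 0.43 = 0.027692 m
2.2×10⁻⁴ × 0.4 × 730 = 0.06424 m
0.15 × 770 × 1.7×10⁻⁴ = 0.019635 m
Δh = 0.14508 + 0.23200 + 0.027692 + 0.06424 + 0.019635 = 0.488647 m

Δh ≈ 0.489 m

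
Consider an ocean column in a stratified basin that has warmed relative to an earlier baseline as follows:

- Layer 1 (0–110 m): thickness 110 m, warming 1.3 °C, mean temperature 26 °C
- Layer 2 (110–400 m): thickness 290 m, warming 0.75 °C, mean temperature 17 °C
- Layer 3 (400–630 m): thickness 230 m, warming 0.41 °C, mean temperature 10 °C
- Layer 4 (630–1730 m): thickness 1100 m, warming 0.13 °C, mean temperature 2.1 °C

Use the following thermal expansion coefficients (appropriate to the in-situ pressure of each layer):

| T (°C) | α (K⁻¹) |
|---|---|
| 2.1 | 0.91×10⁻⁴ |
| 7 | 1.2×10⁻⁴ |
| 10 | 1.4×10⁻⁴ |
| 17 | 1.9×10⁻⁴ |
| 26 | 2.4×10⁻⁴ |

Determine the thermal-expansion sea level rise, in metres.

Layer 1 at 26 °C → α = 2.4×10⁻⁴ K⁻¹
Layer 2 at 17 °C → α = 1.9×10⁻⁴ K⁻¹
Layer 3 at 10 °C → α = 1.4×10⁻⁴ K⁻¹
Layer 4 at 2.1 °C → α = 0.91×10⁻⁴ K⁻¹
1.3 × 2.4×10⁻⁴ × 110 = 0.03432 m
Layer 2: 290 × 1.9×10⁻⁴ × 0.75 = 0.041325 m
1.4×10⁻⁴ × 0.41 × 230 = 0.013202 m
630–1730 m: 0.91×10⁻⁴ × 0.13 × 1100 = 0.013013 m
Δh = 0.03432 + 0.041325 + 0.013202 + 0.013013 = 0.10186 m

about 0.102 m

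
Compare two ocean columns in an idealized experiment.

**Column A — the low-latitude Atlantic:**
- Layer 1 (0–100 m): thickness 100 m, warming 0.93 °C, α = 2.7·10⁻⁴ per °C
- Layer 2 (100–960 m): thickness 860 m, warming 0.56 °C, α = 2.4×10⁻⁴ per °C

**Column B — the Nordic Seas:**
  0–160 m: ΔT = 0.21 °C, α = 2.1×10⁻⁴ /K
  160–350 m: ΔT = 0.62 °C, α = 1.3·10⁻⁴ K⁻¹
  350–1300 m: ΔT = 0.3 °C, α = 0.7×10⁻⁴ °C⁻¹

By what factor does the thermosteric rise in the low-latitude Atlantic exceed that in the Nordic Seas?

A 0–100 m: 2.7×10⁻⁴ × 0.93 × 100 = 0.02511 m
A 0.56 × 860 × 2.4×10⁻⁴ = 0.115584 m
A total: 0.140694 m
B Layer 1: 2.1×10⁻⁴ × 160 × 0.21 = 0.007056 m
B 0.62 × 1.3×10⁻⁴ × 190 = 0.015314 m
B 350–1300 m: 0.7×10⁻⁴ × 0.3 × 950 = 0.01995 m
B total: 0.04232 m
Ratio: 0.140694 / 0.04232 ≈ 3.325

3.3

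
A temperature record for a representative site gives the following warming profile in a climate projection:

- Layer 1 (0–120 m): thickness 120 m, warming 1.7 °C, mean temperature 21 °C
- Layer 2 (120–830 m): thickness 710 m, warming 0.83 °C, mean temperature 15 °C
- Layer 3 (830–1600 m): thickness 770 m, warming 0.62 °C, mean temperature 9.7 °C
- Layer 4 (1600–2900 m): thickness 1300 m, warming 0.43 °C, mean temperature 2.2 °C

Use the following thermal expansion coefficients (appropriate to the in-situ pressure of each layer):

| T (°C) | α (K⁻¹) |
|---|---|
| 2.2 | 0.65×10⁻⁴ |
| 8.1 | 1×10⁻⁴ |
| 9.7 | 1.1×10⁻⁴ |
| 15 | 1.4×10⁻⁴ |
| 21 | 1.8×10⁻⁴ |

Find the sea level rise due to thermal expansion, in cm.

Layer 1 at 21 °C → α = 1.8×10⁻⁴ K⁻¹
Layer 2 at 15 °C → α = 1.4×10⁻⁴ K⁻¹
Layer 3 at 9.7 °C → α = 1.1×10⁻⁴ K⁻¹
Layer 4 at 2.2 °C → α = 0.65×10⁻⁴ K⁻¹
Layer 1: 120 × 1.8×10⁻⁴ × 1.7 = 0.03672 m
120–830 m: 0.83 × 1.4×10⁻⁴ × 710 = 0.082502 m
830–1600 m: 0.62 × 770 × 1.1×10⁻⁴ = 0.052514 m
1600–2900 m: 0.43 × 1300 × 0.65×10⁻⁴ = 0.036335 m
Δh = 0.03672 + 0.082502 + 0.052514 + 0.036335 = 0.208071 m

20.8 cm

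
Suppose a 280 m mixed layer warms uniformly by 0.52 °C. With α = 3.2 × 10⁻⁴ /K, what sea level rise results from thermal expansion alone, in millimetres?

about 46.6 mm

Δh = αΔT·H = 3.2×10⁻⁴ × 0.52 × 280 = 0.046592 m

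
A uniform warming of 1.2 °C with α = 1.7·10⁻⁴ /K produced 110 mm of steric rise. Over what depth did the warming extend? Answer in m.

H = Δh/(αΔT) = 0.11 / (1.7×10⁻⁴ × 1.2) ≈ 539.2 m

540 m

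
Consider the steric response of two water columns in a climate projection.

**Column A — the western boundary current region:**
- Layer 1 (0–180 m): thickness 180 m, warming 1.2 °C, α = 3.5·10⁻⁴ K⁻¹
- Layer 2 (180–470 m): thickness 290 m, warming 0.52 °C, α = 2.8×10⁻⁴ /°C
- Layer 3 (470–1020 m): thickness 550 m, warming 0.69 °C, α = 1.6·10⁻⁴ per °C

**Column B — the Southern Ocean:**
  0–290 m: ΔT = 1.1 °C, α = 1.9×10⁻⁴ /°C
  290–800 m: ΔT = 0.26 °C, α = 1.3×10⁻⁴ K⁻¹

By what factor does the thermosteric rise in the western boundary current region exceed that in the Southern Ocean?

A 1.2 × 180 × 3.5×10⁻⁴ = 0.07560 m
A 0.52 × 2.8×10⁻⁴ × 290 = 0.042224 m
A 550 × 0.69 × 1.6×10⁻⁴ = 0.06072 m
A total: 0.178544 m
B 0–290 m: 1.1 × 290 × 1.9×10⁻⁴ = 0.06061 m
B Layer 2: 510 × 0.26 × 1.3×10⁻⁴ = 0.017238 m
B total: 0.077848 m
Ratio: 0.178544 / 0.077848 ≈ 2.293

2.29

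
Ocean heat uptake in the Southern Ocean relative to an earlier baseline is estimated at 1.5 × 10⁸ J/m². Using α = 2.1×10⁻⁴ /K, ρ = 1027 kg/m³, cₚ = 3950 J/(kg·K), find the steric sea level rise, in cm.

Δh = αQ/(ρcₚ) = 2.1×10⁻⁴ × 1.5×10⁸ / (1027 × 3950) ≈ 0.007765 m

Δh ≈ 0.777 cm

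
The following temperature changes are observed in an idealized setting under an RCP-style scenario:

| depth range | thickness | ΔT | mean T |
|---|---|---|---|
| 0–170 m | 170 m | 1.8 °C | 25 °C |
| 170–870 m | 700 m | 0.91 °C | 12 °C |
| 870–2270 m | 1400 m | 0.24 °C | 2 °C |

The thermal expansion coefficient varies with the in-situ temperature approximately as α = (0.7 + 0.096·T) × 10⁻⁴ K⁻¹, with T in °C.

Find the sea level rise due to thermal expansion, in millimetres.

Δh = 243 mm

Layer 1: α = (0.7 + 0.096×25)×10⁻⁴ = 3.1×10⁻⁴ K⁻¹
Layer 2: α = (0.7 + 0.096×12)×10⁻⁴ = 1.852×10⁻⁴ K⁻¹
Layer 3: α = (0.7 + 0.096×2)×10⁻⁴ = 0.892×10⁻⁴ K⁻¹
170 × 1.8 × 3.1×10⁻⁴ = 0.09486 m
170–870 m: 0.91 × 700 × 1.852×10⁻⁴ = 0.1179724 m
1400 × 0.892×10⁻⁴ × 0.24 = 0.0299712 m
Δh = 0.09486 + 0.1179724 + 0.0299712 = 0.2428036 m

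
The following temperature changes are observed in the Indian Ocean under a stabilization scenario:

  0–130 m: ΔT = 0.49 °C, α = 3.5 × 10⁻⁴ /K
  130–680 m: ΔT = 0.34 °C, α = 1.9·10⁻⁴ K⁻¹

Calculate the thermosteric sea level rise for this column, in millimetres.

0.49 × 130 × 3.5×10⁻⁴ = 0.022295 m
130–680 m: 0.34 × 550 × 1.9×10⁻⁴ = 0.03553 m
Δh = 0.022295 + 0.03553 = 0.057825 m

57.8 mm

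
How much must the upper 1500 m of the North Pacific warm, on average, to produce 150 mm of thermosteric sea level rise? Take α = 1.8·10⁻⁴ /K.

about 0.556 °C

ΔT = Δh/(αH) = 0.15 / (1.8×10⁻⁴ × 1500) ≈ 0.5556 °C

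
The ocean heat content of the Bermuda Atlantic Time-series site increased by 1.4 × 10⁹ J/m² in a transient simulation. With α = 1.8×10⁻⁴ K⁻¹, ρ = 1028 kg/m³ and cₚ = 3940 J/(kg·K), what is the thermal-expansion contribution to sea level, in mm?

62 mm of thermosteric rise

Δh = αQ/(ρcₚ) = 1.8×10⁻⁴ × 1.4×10⁹ / (1028 × 3940) ≈ 0.062217 m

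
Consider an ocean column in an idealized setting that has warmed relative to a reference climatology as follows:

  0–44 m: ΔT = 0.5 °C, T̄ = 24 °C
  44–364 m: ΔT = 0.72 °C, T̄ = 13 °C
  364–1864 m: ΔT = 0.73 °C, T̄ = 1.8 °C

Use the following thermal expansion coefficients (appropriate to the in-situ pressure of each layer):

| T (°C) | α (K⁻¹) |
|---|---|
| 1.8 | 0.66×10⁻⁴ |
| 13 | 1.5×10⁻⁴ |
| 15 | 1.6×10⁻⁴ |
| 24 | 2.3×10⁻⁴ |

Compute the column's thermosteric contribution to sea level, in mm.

Layer 1 at 24 °C → α = 2.3×10⁻⁴ K⁻¹
Layer 2 at 13 °C → α = 1.5×10⁻⁴ K⁻¹
Layer 3 at 1.8 °C → α = 0.66×10⁻⁴ K⁻¹
0–44 m: 44 × 0.5 × 2.3×10⁻⁴ = 0.00506 m
Layer 2: 1.5×10⁻⁴ × 320 × 0.72 = 0.03456 m
Layer 3: 0.66×10⁻⁴ × 0.73 × 1500 = 0.07227 m
Δh = 0.00506 + 0.03456 + 0.07227 = 0.11189 m ≈ 112 mm

about 112 mm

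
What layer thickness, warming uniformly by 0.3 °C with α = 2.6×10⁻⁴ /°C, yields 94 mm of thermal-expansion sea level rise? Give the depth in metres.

H = Δh/(αΔT) = 0.094 / (2.6×10⁻⁴ × 0.3) ≈ 1205 m

about 1210 m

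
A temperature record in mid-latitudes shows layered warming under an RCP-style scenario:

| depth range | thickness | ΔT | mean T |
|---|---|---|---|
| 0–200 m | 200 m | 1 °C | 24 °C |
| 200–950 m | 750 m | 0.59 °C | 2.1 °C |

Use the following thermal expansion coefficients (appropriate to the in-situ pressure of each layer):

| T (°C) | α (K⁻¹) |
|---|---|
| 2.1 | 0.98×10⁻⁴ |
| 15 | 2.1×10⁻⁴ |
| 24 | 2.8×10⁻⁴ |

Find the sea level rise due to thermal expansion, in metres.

Layer 1 at 24 °C → α = 2.8×10⁻⁴ K⁻¹
Layer 2 at 2.1 °C → α = 0.98×10⁻⁴ K⁻¹
0–200 m: 1 × 200 × 2.8×10⁻⁴ = 0.05600 m
Layer 2: 0.98×10⁻⁴ × 0.59 × 750 = 0.043365 m
Δh = 0.05600 + 0.043365 = 0.099365 m ≈ 0.099 m

0.099 m of thermosteric rise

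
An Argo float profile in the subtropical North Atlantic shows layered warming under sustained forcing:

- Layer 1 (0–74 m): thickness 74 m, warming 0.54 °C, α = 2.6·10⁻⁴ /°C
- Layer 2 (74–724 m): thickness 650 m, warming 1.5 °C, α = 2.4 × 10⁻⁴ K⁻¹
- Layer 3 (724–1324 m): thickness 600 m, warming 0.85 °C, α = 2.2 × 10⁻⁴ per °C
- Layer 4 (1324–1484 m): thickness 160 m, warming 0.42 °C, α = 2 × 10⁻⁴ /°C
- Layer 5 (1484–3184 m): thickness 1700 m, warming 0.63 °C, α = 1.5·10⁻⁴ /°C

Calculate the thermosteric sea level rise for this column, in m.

2.6×10⁻⁴ × 74 × 0.54 = 0.0103896 m
1.5 × 650 × 2.4×10⁻⁴ = 0.23400 m
Layer 3: 2.2×10⁻⁴ × 0.85 × 600 = 0.11220 m
1324–1484 m: 2×10⁻⁴ × 160 × 0.42 = 0.01344 m
0.63 × 1.5×10⁻⁴ × 1700 = 0.16065 m
Δh = 0.0103896 + 0.23400 + 0.11220 + 0.01344 + 0.16065 = 0.5306796 m

Δh = 0.531 m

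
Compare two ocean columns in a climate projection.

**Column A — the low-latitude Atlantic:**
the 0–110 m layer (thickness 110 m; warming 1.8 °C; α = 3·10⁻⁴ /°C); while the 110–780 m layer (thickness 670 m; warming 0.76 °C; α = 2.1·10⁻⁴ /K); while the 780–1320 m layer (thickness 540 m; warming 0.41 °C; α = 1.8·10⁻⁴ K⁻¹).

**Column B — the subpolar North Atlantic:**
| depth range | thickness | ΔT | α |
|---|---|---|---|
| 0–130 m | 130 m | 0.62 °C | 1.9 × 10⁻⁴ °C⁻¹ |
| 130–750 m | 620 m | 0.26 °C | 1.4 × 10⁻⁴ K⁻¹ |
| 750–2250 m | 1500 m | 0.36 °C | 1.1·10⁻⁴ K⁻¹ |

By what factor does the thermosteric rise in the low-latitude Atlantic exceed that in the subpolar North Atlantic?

a factor of 2.1

A 0–110 m: 1.8 × 3×10⁻⁴ × 110 = 0.05940 m
A 0.76 × 2.1×10⁻⁴ × 670 = 0.106932 m
A Layer 3: 0.41 × 540 × 1.8×10⁻⁴ = 0.039852 m
A total: 0.206184 m
B Layer 1: 0.62 × 1.9×10⁻⁴ × 130 = 0.015314 m
B 620 × 1.4×10⁻⁴ × 0.26 = 0.022568 m
B 750–2250 m: 1.1×10⁻⁴ × 1500 × 0.36 = 0.05940 m
B total: 0.097282 m
Ratio: 0.206184 / 0.097282 ≈ 2.119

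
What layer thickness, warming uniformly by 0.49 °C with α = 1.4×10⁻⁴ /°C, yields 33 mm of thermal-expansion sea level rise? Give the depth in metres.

H = Δh/(αΔT) = 0.033 / (1.4×10⁻⁴ × 0.49) ≈ 481.0 m

481 m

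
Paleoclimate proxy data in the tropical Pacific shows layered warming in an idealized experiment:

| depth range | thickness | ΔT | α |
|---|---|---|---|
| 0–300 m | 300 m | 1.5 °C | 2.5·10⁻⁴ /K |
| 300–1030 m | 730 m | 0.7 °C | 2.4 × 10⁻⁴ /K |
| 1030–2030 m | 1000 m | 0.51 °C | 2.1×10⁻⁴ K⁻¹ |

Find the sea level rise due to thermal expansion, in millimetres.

Layer 1: 300 × 1.5 × 2.5×10⁻⁴ = 0.11250 m
Layer 2: 2.4×10⁻⁴ × 730 × 0.7 = 0.12264 m
Layer 3: 1000 × 2.1×10⁻⁴ × 0.51 = 0.10710 m
Δh = 0.11250 + 0.12264 + 0.10710 = 0.34224 m

Δh = 342 mm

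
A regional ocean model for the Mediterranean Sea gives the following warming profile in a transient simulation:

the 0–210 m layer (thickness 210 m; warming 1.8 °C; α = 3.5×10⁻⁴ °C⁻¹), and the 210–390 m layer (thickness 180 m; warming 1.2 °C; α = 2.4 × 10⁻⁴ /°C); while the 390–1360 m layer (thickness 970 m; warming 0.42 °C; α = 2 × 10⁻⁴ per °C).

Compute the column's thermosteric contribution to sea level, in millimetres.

about 266 mm

Layer 1: 3.5×10⁻⁴ × 210 × 1.8 = 0.13230 m
2.4×10⁻⁴ × 180 × 1.2 = 0.05184 m
970 × 0.42 × 2×10⁻⁴ = 0.08148 m
Δh = 0.13230 + 0.05184 + 0.08148 = 0.26562 m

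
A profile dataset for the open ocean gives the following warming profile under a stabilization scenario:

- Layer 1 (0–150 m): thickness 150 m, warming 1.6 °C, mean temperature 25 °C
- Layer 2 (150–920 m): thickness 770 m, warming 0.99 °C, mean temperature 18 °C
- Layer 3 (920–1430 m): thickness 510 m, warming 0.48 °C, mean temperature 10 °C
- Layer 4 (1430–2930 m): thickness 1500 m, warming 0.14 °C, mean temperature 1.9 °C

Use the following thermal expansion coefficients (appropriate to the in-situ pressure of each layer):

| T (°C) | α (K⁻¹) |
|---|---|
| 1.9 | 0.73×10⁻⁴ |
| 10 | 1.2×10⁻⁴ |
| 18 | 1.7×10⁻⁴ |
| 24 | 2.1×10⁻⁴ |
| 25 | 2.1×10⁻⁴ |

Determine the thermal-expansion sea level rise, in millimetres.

220 mm of thermosteric rise

Layer 1 at 25 °C → α = 2.1×10⁻⁴ K⁻¹
Layer 2 at 18 °C → α = 1.7×10⁻⁴ K⁻¹
Layer 3 at 10 °C → α = 1.2×10⁻⁴ K⁻¹
Layer 4 at 1.9 °C → α = 0.73×10⁻⁴ K⁻¹
1.6 × 2.1×10⁻⁴ × 150 = 0.05040 m
1.7×10⁻⁴ × 770 × 0.99 = 0.129591 m
1.2×10⁻⁴ × 0.48 × 510 = 0.029376 m
Layer 4: 0.14 × 1500 × 0.73×10⁻⁴ = 0.01533 m
Δh = 0.05040 + 0.129591 + 0.029376 + 0.01533 = 0.224697 m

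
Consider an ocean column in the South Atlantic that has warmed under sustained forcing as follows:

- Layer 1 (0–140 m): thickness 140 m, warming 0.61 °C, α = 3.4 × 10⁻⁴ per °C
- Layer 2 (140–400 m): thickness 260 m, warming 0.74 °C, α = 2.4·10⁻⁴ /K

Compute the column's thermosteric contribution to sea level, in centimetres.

140 × 0.61 × 3.4×10⁻⁴ = 0.029036 m
2.4×10⁻⁴ × 260 × 0.74 = 0.046176 m
Δh = 0.029036 + 0.046176 = 0.075212 m

about 7.52 cm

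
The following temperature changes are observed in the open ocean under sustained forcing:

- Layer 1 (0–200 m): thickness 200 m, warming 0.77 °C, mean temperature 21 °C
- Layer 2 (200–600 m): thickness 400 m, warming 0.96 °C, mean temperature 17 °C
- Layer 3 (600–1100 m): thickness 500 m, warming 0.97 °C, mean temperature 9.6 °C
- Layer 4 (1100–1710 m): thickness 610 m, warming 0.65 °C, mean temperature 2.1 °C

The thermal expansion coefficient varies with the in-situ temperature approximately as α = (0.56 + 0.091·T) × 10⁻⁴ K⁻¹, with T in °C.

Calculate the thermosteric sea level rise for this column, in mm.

Layer 1: α = (0.56 + 0.091×21)×10⁻⁴ = 2.471×10⁻⁴ K⁻¹
Layer 2: α = (0.56 + 0.091×17)×10⁻⁴ = 2.107×10⁻⁴ K⁻¹
Layer 3: α = (0.56 + 0.091×9.6)×10⁻⁴ = 1.4336×10⁻⁴ K⁻¹
Layer 4: α = (0.56 + 0.091×2.1)×10⁻⁴ = 0.7511×10⁻⁴ K⁻¹
0–200 m: 2.471×10⁻⁴ × 200 × 0.77 = 0.0380534 m
Layer 2: 2.107×10⁻⁴ × 400 × 0.96 = 0.0809088 m
Layer 3: 500 × 1.4336×10⁻⁴ × 0.97 = 0.0695296 m
0.65 × 0.7511×10⁻⁴ × 610 = 0.029781115 m
Δh = 0.0380534 + 0.0809088 + 0.0695296 + 0.029781115 = 0.218272915 m

220 mm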